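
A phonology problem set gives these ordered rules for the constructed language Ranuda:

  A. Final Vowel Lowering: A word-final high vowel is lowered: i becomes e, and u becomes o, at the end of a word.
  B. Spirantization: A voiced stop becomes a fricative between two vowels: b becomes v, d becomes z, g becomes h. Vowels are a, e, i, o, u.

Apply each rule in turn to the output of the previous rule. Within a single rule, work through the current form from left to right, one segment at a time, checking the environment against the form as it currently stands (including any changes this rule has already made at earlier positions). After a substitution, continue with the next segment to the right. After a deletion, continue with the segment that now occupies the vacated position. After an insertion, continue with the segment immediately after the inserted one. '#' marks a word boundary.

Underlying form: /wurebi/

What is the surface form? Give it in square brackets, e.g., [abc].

[wureve]

A Final Vowel Lowering: [wurebi] → [wurebe]
B Spirantization: [wurebe] → [wureve]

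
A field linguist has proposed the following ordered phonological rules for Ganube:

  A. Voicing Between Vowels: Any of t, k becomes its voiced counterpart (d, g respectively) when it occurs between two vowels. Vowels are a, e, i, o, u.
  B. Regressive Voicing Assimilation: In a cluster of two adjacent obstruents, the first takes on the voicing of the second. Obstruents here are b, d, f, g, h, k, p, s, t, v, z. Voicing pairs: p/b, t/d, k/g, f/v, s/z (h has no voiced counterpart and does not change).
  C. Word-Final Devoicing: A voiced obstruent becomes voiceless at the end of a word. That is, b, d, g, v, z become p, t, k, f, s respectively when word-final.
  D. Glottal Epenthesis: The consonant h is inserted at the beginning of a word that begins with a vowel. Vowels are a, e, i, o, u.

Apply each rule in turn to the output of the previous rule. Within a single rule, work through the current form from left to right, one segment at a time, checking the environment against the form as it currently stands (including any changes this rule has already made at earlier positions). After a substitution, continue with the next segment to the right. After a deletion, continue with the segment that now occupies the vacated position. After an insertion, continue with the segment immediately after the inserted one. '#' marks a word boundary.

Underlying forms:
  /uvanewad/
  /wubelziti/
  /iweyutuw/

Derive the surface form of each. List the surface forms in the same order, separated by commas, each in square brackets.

/uvanewad/:
  A Voicing Between Vowels: no change — [uvanewad]
  B Regressive Voicing Assimilation: no change — [uvanewad]
  C Word-Final Devoicing: [uvanewad] → [uvanewat]
  D Glottal Epenthesis: [uvanewat] → [huvanewat]
/wubelziti/:
  A Voicing Between Vowels: [wubelziti] → [wubelzidi]
  B Regressive Voicing Assimilation: no change — [wubelzidi]
  C Word-Final Devoicing: no change — [wubelzidi]
  D Glottal Epenthesis: no change — [wubelzidi]
/iweyutuw/:
  A Voicing Between Vowels: [iweyutuw] → [iweyuduw]
  B Regressive Voicing Assimilation: no change — [iweyuduw]
  C Word-Final Devoicing: no change — [iweyuduw]
  D Glottal Epenthesis: [iweyuduw] → [hiweyuduw]

[huvanewat], [wubelzidi], [hiweyuduw]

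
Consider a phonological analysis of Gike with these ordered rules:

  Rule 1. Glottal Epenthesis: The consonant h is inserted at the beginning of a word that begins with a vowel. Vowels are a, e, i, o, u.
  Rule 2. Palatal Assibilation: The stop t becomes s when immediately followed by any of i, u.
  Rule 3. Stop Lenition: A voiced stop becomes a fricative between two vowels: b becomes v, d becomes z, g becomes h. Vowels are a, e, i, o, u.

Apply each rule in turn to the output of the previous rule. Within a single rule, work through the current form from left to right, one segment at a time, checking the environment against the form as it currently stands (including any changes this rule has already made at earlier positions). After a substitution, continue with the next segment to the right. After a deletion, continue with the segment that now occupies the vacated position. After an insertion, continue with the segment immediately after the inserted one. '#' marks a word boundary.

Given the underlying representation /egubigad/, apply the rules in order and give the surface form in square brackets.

[hehuvihad]

Rule 1 Glottal Epenthesis: [egubigad] → [hegubigad]
Rule 2 Palatal Assibilation: no change — [hegubigad]
Rule 3 Stop Lenition: [hegubigad] → [hehuvihad]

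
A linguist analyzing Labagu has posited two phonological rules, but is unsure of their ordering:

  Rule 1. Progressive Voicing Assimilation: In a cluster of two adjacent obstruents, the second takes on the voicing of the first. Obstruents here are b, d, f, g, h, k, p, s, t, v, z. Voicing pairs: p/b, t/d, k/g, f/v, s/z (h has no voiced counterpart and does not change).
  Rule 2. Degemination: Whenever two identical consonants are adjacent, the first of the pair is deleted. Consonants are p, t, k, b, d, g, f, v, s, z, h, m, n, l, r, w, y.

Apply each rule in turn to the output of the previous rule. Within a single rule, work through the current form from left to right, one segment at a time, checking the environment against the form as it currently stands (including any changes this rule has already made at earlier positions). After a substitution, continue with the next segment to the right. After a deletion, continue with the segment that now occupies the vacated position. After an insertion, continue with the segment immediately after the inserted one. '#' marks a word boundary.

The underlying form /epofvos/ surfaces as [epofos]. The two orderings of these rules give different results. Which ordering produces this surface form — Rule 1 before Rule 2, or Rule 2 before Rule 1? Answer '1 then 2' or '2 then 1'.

Order 1 then 2:
  1 Progressive Voicing Assimilation: [epofvos] → [epoffos]
  2 Degemination: [epoffos] → [epofos]
  result: [epofos]
Order 2 then 1:
  2 Degemination: no change — [epofvos]
  1 Progressive Voicing Assimilation: [epofvos] → [epoffos]
  result: [epoffos]

1 then 2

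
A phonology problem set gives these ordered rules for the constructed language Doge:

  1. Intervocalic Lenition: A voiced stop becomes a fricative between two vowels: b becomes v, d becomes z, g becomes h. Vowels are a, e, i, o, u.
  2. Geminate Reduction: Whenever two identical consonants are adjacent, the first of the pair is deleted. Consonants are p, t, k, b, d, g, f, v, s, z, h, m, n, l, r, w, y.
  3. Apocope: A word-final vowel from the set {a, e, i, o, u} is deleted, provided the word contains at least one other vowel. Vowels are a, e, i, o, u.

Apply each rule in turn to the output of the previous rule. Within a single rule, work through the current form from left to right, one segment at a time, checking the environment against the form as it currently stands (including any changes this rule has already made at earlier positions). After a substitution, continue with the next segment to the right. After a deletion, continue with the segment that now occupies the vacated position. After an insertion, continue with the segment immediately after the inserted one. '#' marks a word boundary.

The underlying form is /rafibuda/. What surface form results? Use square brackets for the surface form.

[rafivuz]

1 Intervocalic Lenition: [rafibuda] → [rafivuza]
2 Geminate Reduction: no change — [rafivuza]
3 Apocope: [rafivuza] → [rafivuz]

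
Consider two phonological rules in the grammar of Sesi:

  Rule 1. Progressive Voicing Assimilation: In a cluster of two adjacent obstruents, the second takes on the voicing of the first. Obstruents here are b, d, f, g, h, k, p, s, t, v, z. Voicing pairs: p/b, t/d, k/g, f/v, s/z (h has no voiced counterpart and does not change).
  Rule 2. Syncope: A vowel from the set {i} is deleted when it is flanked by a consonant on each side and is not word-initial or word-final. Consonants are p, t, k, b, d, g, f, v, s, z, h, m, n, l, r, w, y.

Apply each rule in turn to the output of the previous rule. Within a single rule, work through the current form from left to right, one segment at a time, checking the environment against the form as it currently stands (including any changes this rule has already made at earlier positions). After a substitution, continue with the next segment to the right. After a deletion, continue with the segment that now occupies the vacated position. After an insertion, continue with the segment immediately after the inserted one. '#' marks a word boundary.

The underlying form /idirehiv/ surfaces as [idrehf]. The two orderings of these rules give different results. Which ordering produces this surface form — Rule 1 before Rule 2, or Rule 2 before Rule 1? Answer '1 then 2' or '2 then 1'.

Order 1 then 2:
  1 Progressive Voicing Assimilation: no change — [idirehiv]
  2 Syncope: [idirehiv] → [idrehv]
  result: [idrehv]
Order 2 then 1:
  2 Syncope: [idirehiv] → [idrehv]
  1 Progressive Voicing Assimilation: [idrehv] → [idrehf]
  result: [idrehf]

2 then 1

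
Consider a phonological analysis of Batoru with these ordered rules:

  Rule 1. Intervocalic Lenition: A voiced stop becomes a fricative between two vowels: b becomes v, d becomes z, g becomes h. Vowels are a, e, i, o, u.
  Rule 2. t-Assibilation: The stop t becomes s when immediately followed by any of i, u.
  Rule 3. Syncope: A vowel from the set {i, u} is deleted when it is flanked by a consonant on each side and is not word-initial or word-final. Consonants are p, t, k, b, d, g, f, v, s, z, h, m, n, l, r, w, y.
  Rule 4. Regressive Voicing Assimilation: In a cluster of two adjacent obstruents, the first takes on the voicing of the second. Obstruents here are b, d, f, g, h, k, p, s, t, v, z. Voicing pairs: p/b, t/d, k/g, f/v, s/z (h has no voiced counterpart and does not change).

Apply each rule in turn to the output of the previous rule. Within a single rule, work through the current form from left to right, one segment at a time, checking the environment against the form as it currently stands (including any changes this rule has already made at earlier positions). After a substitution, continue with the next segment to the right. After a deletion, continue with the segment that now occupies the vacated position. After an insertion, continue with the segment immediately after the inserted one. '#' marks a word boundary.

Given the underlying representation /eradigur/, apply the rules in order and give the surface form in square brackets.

Rule 1 Intervocalic Lenition: [eradigur] → [erazihur]
Rule 2 t-Assibilation: no change — [erazihur]
Rule 3 Syncope: [erazihur] → [erazhr]
Rule 4 Regressive Voicing Assimilation: [erazhr] → [erashr]

[erashr]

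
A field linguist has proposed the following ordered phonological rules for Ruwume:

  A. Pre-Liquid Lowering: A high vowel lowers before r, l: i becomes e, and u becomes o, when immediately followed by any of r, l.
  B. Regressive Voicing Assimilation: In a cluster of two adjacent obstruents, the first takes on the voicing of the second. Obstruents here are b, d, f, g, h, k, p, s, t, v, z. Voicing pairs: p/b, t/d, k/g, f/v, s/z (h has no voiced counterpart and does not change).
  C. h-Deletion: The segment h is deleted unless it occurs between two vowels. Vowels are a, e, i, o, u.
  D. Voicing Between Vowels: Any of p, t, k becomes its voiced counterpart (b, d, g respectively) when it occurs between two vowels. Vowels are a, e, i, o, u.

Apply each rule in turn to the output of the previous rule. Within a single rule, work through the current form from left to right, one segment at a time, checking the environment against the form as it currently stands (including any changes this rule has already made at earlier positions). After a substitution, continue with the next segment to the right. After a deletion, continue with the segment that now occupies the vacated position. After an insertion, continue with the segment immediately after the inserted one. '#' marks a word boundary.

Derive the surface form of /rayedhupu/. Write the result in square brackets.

A Pre-Liquid Lowering: no change — [rayedhupu]
B Regressive Voicing Assimilation: [rayedhupu] → [rayethupu]
C h-Deletion: [rayethupu] → [rayetupu]
D Voicing Between Vowels: [rayetupu] → [rayedubu]

[rayedubu]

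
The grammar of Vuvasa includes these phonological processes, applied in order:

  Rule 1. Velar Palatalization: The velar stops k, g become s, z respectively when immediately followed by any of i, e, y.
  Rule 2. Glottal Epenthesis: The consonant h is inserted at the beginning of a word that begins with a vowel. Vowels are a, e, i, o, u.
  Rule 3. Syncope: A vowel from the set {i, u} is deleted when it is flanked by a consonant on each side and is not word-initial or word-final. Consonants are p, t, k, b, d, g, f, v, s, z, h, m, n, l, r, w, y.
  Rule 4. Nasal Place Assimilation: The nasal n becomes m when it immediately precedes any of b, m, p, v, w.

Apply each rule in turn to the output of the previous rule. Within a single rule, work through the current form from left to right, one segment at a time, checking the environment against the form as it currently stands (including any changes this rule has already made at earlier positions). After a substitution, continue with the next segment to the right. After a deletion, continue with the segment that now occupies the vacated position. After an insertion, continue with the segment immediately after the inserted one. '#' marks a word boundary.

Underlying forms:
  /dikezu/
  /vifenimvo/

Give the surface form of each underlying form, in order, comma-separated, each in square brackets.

[dsezu], [vfemmvo]

/dikezu/:
  Rule 1 Velar Palatalization: [dikezu] → [disezu]
  Rule 2 Glottal Epenthesis: no change — [disezu]
  Rule 3 Syncope: [disezu] → [dsezu]
  Rule 4 Nasal Place Assimilation: no change — [dsezu]
/vifenimvo/:
  Rule 1 Velar Palatalization: no change — [vifenimvo]
  Rule 2 Glottal Epenthesis: no change — [vifenimvo]
  Rule 3 Syncope: [vifenimvo] → [vfenmvo]
  Rule 4 Nasal Place Assimilation: [vfenmvo] → [vfemmvo]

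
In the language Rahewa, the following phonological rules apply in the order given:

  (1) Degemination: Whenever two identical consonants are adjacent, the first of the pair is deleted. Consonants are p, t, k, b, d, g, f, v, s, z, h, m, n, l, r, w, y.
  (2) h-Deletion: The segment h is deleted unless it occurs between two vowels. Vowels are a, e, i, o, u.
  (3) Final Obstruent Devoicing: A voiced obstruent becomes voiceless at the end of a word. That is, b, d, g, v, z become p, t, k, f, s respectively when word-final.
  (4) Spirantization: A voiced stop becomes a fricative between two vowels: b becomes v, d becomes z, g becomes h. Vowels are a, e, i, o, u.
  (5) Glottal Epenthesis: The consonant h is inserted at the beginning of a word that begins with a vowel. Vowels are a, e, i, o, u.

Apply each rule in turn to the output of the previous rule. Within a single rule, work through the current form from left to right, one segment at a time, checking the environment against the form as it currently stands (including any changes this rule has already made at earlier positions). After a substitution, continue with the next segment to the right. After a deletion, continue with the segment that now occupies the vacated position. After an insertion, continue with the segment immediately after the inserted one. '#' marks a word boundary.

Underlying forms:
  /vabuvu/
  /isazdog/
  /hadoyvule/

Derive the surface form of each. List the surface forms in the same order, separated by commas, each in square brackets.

[vavuvu], [hisazdok], [hazoyvule]

/vabuvu/:
  (1) Degemination: no change — [vabuvu]
  (2) h-Deletion: no change — [vabuvu]
  (3) Final Obstruent Devoicing: no change — [vabuvu]
  (4) Spirantization: [vabuvu] → [vavuvu]
  (5) Glottal Epenthesis: no change — [vavuvu]
/isazdog/:
  (1) Degemination: no change — [isazdog]
  (2) h-Deletion: no change — [isazdog]
  (3) Final Obstruent Devoicing: [isazdog] → [isazdok]
  (4) Spirantization: no change — [isazdok]
  (5) Glottal Epenthesis: [isazdok] → [hisazdok]
/hadoyvule/:
  (1) Degemination: no change — [hadoyvule]
  (2) h-Deletion: [hadoyvule] → [adoyvule]
  (3) Final Obstruent Devoicing: no change — [adoyvule]
  (4) Spirantization: [adoyvule] → [azoyvule]
  (5) Glottal Epenthesis: [azoyvule] → [hazoyvule]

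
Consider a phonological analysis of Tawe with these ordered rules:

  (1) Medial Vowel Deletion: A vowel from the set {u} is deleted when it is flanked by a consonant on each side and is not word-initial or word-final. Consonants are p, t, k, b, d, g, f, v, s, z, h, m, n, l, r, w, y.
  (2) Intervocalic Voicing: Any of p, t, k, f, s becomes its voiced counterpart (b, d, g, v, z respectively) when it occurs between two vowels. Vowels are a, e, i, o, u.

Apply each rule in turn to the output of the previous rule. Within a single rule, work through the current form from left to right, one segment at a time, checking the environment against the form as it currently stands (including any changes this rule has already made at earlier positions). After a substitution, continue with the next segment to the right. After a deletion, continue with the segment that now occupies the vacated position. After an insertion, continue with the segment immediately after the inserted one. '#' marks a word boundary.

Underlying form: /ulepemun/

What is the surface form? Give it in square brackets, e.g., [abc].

(1) Medial Vowel Deletion: [ulepemun] → [ulepemn]
(2) Intervocalic Voicing: [ulepemn] → [ulebemn]

[ulebemn]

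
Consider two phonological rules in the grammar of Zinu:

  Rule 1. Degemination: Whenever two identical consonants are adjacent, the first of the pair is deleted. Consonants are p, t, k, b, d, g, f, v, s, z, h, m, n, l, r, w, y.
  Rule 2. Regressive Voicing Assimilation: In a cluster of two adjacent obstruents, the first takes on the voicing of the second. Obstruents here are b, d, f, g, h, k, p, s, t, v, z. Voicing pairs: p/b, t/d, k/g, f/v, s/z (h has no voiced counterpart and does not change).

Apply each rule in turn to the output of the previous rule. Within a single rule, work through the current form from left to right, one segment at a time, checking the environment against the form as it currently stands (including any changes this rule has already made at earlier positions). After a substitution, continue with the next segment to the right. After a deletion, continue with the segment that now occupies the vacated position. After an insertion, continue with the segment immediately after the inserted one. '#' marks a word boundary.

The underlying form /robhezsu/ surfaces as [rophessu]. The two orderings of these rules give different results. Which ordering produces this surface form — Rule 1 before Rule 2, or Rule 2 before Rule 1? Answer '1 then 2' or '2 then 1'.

Order 1 then 2:
  1 Degemination: no change — [robhezsu]
  2 Regressive Voicing Assimilation: [robhezsu] → [rophessu]
  result: [rophessu]
Order 2 then 1:
  2 Regressive Voicing Assimilation: [robhezsu] → [rophessu]
  1 Degemination: [rophessu] → [rophesu]
  result: [rophesu]

1 then 2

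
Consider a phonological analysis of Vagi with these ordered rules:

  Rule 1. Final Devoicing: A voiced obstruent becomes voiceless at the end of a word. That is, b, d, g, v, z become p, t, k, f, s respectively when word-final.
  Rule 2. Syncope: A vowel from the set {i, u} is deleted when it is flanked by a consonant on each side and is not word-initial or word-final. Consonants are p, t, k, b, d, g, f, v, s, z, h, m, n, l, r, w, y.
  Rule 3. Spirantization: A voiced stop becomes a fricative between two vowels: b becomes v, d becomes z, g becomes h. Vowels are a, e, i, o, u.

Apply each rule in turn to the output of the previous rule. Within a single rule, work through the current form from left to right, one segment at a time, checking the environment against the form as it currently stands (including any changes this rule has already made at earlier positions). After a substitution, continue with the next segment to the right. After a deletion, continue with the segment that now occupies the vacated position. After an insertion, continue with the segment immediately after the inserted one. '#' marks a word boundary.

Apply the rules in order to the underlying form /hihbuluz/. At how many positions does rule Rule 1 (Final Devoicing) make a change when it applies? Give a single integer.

1

Rule 1 Final Devoicing: [hihbuluz] → [hihbulus]
Rule 2 Syncope: [hihbulus] → [hhbls]
Rule 3 Spirantization: no change — [hhbls]
Rule Rule 1 changed 1 position(s).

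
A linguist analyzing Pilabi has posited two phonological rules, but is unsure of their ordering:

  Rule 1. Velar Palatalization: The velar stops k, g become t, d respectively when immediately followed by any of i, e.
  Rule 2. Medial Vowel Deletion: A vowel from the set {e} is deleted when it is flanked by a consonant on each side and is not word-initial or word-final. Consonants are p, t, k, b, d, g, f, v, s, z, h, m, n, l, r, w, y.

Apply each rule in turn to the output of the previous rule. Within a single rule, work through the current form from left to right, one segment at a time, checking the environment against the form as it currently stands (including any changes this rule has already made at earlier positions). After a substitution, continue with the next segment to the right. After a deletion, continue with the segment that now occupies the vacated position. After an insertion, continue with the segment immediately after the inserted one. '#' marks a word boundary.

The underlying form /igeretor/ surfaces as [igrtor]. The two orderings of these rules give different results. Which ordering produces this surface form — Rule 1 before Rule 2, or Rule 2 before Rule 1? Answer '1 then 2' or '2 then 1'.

Order 1 then 2:
  1 Velar Palatalization: [igeretor] → [ideretor]
  2 Medial Vowel Deletion: [ideretor] → [idrtor]
  result: [idrtor]
Order 2 then 1:
  2 Medial Vowel Deletion: [igeretor] → [igrtor]
  1 Velar Palatalization: no change — [igrtor]
  result: [igrtor]

2 then 1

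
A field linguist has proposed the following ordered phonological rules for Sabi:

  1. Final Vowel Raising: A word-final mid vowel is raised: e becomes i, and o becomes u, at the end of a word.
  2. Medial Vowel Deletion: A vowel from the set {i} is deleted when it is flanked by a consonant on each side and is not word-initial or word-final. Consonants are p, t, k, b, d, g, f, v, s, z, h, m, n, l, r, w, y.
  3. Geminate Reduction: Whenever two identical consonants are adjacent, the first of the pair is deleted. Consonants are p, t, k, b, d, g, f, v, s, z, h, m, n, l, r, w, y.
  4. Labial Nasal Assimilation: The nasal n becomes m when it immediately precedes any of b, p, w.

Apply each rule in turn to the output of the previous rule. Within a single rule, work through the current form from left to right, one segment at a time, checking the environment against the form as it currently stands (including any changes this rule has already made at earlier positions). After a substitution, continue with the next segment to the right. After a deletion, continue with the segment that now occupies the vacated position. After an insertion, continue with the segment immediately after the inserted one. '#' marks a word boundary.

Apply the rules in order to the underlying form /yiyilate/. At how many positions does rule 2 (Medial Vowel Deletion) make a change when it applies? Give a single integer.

1 Final Vowel Raising: [yiyilate] → [yiyilati]
2 Medial Vowel Deletion: [yiyilati] → [yylati]
3 Geminate Reduction: [yylati] → [ylati]
4 Labial Nasal Assimilation: no change — [ylati]
Rule 2 changed 2 position(s).

2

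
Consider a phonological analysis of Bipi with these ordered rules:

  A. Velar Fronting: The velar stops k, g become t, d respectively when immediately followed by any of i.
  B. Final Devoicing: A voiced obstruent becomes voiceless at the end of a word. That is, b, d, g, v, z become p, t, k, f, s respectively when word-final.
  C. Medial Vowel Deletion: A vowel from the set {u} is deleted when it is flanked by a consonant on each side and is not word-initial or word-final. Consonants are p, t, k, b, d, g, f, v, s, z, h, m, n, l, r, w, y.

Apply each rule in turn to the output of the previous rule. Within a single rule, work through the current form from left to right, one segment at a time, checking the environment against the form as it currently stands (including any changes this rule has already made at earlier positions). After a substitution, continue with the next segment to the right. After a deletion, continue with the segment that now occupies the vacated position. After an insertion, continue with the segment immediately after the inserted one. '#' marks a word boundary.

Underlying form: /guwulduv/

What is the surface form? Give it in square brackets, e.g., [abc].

A Velar Fronting: no change — [guwulduv]
B Final Devoicing: [guwulduv] → [guwulduf]
C Medial Vowel Deletion: [guwulduf] → [gwldf]

[gwldf]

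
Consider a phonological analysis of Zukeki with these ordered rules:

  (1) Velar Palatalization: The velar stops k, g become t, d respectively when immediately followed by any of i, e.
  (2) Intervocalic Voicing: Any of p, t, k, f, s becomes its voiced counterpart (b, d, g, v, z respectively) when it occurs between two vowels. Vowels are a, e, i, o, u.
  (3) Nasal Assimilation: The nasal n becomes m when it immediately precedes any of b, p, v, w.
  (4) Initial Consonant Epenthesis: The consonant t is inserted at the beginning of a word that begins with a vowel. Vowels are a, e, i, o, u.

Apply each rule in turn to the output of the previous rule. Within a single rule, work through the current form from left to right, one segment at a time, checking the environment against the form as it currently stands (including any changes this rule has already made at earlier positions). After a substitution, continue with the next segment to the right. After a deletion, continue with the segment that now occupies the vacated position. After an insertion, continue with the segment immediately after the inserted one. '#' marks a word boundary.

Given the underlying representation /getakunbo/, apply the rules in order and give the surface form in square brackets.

(1) Velar Palatalization: [getakunbo] → [detakunbo]
(2) Intervocalic Voicing: [detakunbo] → [dedagunbo]
(3) Nasal Assimilation: [dedagunbo] → [dedagumbo]
(4) Initial Consonant Epenthesis: no change — [dedagumbo]

[dedagumbo]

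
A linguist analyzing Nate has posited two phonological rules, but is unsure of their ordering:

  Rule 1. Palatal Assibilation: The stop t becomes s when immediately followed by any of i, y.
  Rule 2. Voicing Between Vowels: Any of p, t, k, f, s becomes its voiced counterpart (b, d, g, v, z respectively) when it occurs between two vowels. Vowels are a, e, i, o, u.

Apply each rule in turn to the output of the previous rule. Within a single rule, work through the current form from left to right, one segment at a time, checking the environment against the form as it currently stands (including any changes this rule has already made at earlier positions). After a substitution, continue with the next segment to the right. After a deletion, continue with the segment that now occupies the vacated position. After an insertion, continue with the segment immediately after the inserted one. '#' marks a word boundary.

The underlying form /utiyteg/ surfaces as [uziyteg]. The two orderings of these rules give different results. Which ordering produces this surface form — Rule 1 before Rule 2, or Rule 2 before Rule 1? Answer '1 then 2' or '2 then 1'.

1 then 2

Order 1 then 2:
  1 Palatal Assibilation: [utiyteg] → [usiyteg]
  2 Voicing Between Vowels: [usiyteg] → [uziyteg]
  result: [uziyteg]
Order 2 then 1:
  2 Voicing Between Vowels: [utiyteg] → [udiyteg]
  1 Palatal Assibilation: no change — [udiyteg]
  result: [udiyteg]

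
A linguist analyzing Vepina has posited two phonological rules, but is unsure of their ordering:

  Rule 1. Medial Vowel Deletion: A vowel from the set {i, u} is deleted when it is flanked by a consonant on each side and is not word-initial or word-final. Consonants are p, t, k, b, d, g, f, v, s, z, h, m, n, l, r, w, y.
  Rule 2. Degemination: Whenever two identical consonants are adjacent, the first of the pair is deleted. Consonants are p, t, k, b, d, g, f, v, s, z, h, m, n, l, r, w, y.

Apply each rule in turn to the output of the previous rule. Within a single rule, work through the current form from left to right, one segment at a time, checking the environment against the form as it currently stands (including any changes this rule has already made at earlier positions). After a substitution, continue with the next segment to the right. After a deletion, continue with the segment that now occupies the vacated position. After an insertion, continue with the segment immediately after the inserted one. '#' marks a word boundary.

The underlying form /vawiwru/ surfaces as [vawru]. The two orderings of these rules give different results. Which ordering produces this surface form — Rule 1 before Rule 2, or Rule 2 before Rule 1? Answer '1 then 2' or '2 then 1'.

Order 1 then 2:
  1 Medial Vowel Deletion: [vawiwru] → [vawwru]
  2 Degemination: [vawwru] → [vawru]
  result: [vawru]
Order 2 then 1:
  2 Degemination: no change — [vawiwru]
  1 Medial Vowel Deletion: [vawiwru] → [vawwru]
  result: [vawwru]

1 then 2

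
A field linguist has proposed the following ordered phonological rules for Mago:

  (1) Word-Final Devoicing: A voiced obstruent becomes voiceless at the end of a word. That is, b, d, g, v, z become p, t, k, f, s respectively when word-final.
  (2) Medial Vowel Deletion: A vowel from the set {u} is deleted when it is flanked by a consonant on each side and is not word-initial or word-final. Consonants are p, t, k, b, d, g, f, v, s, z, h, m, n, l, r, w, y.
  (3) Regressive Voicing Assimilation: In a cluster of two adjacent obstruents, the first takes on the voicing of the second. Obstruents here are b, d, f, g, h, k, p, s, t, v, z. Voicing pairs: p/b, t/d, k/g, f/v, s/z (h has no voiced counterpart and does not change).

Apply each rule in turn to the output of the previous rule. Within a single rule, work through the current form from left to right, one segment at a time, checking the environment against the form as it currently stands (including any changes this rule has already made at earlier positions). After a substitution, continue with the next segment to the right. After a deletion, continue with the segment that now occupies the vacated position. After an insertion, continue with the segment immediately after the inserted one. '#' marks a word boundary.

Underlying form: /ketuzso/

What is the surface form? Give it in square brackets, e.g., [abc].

(1) Word-Final Devoicing: no change — [ketuzso]
(2) Medial Vowel Deletion: [ketuzso] → [ketzso]
(3) Regressive Voicing Assimilation: [ketzso] → [kedsso]

[kedsso]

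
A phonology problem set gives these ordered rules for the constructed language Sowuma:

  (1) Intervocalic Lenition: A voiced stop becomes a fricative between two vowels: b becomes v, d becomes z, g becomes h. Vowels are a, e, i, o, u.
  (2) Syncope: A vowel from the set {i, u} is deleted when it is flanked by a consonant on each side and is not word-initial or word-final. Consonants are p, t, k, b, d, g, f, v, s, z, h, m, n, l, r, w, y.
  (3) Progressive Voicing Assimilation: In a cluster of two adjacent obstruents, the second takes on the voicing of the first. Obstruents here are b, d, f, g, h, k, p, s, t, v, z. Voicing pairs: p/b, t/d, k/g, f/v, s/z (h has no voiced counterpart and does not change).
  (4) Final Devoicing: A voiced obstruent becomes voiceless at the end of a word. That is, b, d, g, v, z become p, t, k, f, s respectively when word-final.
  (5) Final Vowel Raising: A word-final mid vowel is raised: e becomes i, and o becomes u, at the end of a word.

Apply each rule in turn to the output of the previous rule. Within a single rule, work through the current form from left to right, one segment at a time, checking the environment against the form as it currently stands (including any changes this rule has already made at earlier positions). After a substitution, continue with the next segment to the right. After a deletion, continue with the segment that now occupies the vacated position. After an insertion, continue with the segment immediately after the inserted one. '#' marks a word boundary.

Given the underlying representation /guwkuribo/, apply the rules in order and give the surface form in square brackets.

[gwkrvu]

(1) Intervocalic Lenition: [guwkuribo] → [guwkurivo]
(2) Syncope: [guwkurivo] → [gwkrvo]
(3) Progressive Voicing Assimilation: no change — [gwkrvo]
(4) Final Devoicing: no change — [gwkrvo]
(5) Final Vowel Raising: [gwkrvo] → [gwkrvu]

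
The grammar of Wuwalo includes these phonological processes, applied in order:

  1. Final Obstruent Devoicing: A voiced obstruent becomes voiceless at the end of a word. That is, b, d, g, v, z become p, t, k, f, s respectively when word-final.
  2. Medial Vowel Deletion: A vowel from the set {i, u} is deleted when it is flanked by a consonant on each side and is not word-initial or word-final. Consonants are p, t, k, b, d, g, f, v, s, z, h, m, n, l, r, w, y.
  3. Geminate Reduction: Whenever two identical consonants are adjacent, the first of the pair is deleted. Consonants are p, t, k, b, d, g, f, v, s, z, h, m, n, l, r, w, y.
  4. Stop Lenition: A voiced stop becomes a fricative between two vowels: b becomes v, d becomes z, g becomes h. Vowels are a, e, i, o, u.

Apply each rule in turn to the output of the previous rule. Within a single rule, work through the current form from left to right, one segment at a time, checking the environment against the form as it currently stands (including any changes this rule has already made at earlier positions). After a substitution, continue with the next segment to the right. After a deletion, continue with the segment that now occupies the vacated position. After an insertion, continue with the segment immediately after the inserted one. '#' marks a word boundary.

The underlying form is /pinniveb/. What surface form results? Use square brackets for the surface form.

1 Final Obstruent Devoicing: [pinniveb] → [pinnivep]
2 Medial Vowel Deletion: [pinnivep] → [pnnvep]
3 Geminate Reduction: [pnnvep] → [pnvep]
4 Stop Lenition: no change — [pnvep]

[pnvep]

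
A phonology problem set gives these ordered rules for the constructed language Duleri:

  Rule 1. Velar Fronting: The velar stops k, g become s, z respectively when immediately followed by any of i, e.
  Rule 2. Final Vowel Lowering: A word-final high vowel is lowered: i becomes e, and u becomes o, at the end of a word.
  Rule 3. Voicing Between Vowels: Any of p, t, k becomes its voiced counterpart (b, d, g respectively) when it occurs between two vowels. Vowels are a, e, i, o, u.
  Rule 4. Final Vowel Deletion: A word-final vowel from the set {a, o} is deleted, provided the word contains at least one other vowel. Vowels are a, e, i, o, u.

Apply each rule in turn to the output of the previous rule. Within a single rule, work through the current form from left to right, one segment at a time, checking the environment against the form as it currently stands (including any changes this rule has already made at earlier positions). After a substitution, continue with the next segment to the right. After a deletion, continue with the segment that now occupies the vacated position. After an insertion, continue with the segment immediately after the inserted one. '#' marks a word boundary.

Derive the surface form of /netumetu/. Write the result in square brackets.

[nedumed]

Rule 1 Velar Fronting: no change — [netumetu]
Rule 2 Final Vowel Lowering: [netumetu] → [netumeto]
Rule 3 Voicing Between Vowels: [netumeto] → [nedumedo]
Rule 4 Final Vowel Deletion: [nedumedo] → [nedumed]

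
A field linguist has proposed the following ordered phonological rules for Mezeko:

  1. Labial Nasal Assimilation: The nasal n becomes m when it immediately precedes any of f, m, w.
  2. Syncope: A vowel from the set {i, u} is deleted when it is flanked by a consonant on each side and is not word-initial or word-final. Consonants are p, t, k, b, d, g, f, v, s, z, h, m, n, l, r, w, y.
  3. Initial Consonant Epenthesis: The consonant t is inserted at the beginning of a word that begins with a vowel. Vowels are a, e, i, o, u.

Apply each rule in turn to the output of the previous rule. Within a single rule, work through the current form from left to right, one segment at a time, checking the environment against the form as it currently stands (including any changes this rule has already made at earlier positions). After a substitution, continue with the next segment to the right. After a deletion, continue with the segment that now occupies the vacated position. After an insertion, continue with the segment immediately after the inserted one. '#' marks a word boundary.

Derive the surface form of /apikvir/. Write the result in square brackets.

1 Labial Nasal Assimilation: no change — [apikvir]
2 Syncope: [apikvir] → [apkvr]
3 Initial Consonant Epenthesis: [apkvr] → [tapkvr]

[tapkvr]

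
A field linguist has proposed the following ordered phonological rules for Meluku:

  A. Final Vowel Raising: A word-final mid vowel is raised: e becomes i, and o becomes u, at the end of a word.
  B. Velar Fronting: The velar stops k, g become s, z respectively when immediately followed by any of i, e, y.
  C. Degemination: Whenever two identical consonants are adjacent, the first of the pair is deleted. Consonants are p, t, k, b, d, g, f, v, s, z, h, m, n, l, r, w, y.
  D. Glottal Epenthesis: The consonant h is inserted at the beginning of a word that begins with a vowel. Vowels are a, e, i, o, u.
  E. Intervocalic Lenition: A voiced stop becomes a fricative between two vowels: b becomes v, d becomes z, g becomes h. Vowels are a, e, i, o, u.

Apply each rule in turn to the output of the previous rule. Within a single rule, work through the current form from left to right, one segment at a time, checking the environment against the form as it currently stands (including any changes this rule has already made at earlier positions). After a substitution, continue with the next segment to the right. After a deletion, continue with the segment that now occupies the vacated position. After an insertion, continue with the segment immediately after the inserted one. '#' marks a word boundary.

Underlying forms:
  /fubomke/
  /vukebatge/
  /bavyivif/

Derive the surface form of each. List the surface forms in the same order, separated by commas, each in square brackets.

/fubomke/:
  A Final Vowel Raising: [fubomke] → [fubomki]
  B Velar Fronting: [fubomki] → [fubomsi]
  C Degemination: no change — [fubomsi]
  D Glottal Epenthesis: no change — [fubomsi]
  E Intervocalic Lenition: [fubomsi] → [fuvomsi]
/vukebatge/:
  A Final Vowel Raising: [vukebatge] → [vukebatgi]
  B Velar Fronting: [vukebatgi] → [vusebatzi]
  C Degemination: no change — [vusebatzi]
  D Glottal Epenthesis: no change — [vusebatzi]
  E Intervocalic Lenition: [vusebatzi] → [vusevatzi]
/bavyivif/:
  A Final Vowel Raising: no change — [bavyivif]
  B Velar Fronting: no change — [bavyivif]
  C Degemination: no change — [bavyivif]
  D Glottal Epenthesis: no change — [bavyivif]
  E Intervocalic Lenition: no change — [bavyivif]

[fuvomsi], [vusevatzi], [bavyivif]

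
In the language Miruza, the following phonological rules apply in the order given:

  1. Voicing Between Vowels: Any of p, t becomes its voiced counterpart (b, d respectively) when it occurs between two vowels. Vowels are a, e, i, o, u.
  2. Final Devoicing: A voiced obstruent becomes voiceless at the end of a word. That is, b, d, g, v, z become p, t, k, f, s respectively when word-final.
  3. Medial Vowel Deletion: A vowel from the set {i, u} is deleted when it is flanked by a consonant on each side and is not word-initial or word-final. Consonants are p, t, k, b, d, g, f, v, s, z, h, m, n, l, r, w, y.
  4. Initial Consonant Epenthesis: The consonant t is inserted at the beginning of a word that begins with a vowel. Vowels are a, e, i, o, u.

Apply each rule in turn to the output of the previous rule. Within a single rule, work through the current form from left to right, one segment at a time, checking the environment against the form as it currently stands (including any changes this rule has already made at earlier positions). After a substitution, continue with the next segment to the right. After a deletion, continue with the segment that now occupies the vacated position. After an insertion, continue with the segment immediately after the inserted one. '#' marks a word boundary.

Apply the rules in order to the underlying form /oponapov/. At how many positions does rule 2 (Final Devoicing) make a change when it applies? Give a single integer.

1 Voicing Between Vowels: [oponapov] → [obonabov]
2 Final Devoicing: [obonabov] → [obonabof]
3 Medial Vowel Deletion: no change — [obonabof]
4 Initial Consonant Epenthesis: [obonabof] → [tobonabof]
Rule 2 changed 1 position(s).

1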